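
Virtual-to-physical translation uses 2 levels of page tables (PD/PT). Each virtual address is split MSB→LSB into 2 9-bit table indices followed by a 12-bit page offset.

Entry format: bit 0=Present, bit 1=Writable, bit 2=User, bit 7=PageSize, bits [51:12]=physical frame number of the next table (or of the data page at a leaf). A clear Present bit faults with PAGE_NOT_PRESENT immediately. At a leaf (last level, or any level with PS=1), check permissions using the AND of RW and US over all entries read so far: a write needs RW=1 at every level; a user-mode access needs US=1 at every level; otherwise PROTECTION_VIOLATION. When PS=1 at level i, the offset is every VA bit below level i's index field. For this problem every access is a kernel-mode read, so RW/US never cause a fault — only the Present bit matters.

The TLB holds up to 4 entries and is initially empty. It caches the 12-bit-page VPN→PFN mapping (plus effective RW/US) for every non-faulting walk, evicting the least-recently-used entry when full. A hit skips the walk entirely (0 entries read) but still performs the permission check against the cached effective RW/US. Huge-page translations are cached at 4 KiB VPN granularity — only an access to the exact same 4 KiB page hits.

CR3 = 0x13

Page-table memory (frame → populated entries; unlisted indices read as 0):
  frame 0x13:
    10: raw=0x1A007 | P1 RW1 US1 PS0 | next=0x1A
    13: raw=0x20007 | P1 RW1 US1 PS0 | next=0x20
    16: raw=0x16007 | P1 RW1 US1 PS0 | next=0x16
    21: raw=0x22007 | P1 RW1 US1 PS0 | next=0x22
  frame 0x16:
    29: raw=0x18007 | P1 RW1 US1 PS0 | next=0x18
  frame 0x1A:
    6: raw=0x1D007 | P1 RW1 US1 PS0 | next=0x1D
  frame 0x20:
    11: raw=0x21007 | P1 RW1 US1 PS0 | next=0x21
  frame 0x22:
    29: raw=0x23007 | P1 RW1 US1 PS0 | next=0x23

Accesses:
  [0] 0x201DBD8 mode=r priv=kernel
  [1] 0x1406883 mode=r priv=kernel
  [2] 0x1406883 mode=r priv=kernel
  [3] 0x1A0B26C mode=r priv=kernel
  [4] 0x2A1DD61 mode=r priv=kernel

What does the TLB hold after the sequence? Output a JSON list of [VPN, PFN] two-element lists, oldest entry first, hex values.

Trace:
#0 VA=0x201DBD8 (r,kernel):
  L0 @0x13[16] → 0x16007  P=1,RW=1,US=1,PS=0
  L1 @0x16[29] → 0x18007  P=1,RW=1,US=1,PS=0
  ⇒ phys 0x18BD8  [2 reads]
#1 VA=0x1406883 (r,kernel):
  L0 @0x13[10] → 0x1A007  P=1,RW=1,US=1,PS=0
  L1 @0x1A[6] → 0x1D007  P=1,RW=1,US=1,PS=0
  ⇒ phys 0x1D883  [2 reads]
#2 VA=0x1406883 (r,kernel):
  TLB hit vpn=0x1406 → PA=0x1D883
#3 VA=0x1A0B26C (r,kernel):
  L0 @0x13[13] → 0x20007  P=1,RW=1,US=1,PS=0
  L1 @0x20[11] → 0x21007  P=1,RW=1,US=1,PS=0
  ⇒ phys 0x2126C  [2 reads]
#4 VA=0x2A1DD61 (r,kernel):
  L0 @0x13[21] → 0x22007  P=1,RW=1,US=1,PS=0
  L1 @0x22[29] → 0x23007  P=1,RW=1,US=1,PS=0
  ⇒ phys 0x23D61  [2 reads]

TLB: [["0x201D", "0x18"], ["0x1406", "0x1D"], ["0x1A0B", "0x21"], ["0x2A1D", "0x23"]]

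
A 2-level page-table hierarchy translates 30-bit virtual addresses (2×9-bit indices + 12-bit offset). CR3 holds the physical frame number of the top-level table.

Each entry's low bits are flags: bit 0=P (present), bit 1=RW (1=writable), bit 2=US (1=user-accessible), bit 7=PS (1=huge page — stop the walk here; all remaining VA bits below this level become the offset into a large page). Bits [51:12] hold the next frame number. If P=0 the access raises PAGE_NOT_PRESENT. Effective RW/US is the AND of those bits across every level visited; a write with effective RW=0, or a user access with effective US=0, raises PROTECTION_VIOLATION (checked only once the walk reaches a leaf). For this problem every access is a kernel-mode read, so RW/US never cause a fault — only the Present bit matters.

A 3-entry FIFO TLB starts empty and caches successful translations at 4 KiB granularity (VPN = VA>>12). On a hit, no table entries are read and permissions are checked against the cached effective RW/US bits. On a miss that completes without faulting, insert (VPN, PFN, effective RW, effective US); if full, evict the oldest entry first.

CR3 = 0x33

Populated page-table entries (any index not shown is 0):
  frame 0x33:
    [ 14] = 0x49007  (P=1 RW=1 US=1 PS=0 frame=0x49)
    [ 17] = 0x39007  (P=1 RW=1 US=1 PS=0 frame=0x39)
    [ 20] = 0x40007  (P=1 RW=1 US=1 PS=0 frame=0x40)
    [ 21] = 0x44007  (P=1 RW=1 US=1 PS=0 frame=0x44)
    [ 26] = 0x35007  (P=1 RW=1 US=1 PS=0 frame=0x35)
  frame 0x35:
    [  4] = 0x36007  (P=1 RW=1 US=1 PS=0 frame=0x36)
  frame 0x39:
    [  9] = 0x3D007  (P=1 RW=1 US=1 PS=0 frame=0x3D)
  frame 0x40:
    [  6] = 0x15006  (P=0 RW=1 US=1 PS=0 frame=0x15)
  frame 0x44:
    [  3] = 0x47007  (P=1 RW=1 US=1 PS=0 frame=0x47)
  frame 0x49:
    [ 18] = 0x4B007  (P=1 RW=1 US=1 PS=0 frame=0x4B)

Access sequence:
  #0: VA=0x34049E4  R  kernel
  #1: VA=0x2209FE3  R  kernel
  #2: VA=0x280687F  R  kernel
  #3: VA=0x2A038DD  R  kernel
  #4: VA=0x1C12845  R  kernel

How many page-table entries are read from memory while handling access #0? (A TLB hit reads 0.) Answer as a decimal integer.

Trace:
#0 VA=0x34049E4 (r,kernel):
  lvl0: tbl 0x33, slot 26 ⇒ 0x35007 (P1/RW1/US1/PS0)
  lvl1: tbl 0x35, slot 4 ⇒ 0x36007 (P1/RW1/US1/PS0)
  ⇒ phys 0x369E4  [2 reads]
#1 VA=0x2209FE3 (r,kernel):
  lvl0: tbl 0x33, slot 17 ⇒ 0x39007 (P1/RW1/US1/PS0)
  lvl1: tbl 0x39, slot 9 ⇒ 0x3D007 (P1/RW1/US1/PS0)
  ⇒ phys 0x3DFE3  [2 reads]
#2 VA=0x280687F (r,kernel):
  lvl0: tbl 0x33, slot 20 ⇒ 0x40007 (P1/RW1/US1/PS0)
  lvl1: tbl 0x40, slot 6 ⇒ 0x15006 (P0/RW1/US1/PS0)
  ⇒ fault: PAGE_NOT_PRESENT  — 2 lookups
#3 VA=0x2A038DD (r,kernel):
  lvl0: tbl 0x33, slot 21 ⇒ 0x44007 (P1/RW1/US1/PS0)
  lvl1: tbl 0x44, slot 3 ⇒ 0x47007 (P1/RW1/US1/PS0)
  ⇒ phys 0x478DD  [2 reads]
#4 VA=0x1C12845 (r,kernel):
  lvl0: tbl 0x33, slot 14 ⇒ 0x49007 (P1/RW1/US1/PS0)
  lvl1: tbl 0x49, slot 18 ⇒ 0x4B007 (P1/RW1/US1/PS0)
  ⇒ phys 0x4B845  [2 reads]

Entries read for #0: 2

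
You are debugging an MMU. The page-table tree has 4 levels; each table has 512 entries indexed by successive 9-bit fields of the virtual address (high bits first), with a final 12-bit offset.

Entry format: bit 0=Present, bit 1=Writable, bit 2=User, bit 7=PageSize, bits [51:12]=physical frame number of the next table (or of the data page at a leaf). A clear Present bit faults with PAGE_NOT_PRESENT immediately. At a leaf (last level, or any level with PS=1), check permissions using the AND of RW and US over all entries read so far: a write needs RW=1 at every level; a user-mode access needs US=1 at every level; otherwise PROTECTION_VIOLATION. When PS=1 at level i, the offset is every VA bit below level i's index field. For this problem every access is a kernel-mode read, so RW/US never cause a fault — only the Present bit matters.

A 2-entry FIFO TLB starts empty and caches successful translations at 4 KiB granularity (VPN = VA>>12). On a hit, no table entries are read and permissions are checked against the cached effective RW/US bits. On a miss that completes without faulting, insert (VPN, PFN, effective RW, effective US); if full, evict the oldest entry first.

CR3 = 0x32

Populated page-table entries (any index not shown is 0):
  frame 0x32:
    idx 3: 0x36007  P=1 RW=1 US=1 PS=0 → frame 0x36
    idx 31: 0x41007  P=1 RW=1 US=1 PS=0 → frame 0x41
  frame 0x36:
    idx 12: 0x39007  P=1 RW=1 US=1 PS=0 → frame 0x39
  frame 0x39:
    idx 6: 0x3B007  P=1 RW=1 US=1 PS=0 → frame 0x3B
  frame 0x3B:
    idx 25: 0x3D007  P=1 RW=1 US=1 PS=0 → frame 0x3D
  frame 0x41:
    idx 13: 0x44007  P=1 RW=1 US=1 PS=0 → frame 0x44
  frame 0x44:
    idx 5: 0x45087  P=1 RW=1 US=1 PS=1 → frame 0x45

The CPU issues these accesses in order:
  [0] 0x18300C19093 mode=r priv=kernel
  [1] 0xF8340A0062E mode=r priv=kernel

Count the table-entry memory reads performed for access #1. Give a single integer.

Per-access translation:
#0 VA=0x18300C19093 (r,kernel):
  L0 @0x32[3] → 0x36007  P=1,RW=1,US=1,PS=0
  L1 @0x36[12] → 0x39007  P=1,RW=1,US=1,PS=0
  L2 @0x39[6] → 0x3B007  P=1,RW=1,US=1,PS=0
  L3 @0x3B[25] → 0x3D007  P=1,RW=1,US=1,PS=0
  ✓ 0x3D093  — 4 lookups
#1 VA=0xF8340A0062E (r,kernel):
  L0 @0x32[31] → 0x41007  P=1,RW=1,US=1,PS=0
  L1 @0x41[13] → 0x44007  P=1,RW=1,US=1,PS=0
  L2 @0x44[5] → 0x45087  P=1,RW=1,US=1,PS=1
  ✓ 0x4562E (huge @L2)  — 3 lookups

Entries read for #1: 3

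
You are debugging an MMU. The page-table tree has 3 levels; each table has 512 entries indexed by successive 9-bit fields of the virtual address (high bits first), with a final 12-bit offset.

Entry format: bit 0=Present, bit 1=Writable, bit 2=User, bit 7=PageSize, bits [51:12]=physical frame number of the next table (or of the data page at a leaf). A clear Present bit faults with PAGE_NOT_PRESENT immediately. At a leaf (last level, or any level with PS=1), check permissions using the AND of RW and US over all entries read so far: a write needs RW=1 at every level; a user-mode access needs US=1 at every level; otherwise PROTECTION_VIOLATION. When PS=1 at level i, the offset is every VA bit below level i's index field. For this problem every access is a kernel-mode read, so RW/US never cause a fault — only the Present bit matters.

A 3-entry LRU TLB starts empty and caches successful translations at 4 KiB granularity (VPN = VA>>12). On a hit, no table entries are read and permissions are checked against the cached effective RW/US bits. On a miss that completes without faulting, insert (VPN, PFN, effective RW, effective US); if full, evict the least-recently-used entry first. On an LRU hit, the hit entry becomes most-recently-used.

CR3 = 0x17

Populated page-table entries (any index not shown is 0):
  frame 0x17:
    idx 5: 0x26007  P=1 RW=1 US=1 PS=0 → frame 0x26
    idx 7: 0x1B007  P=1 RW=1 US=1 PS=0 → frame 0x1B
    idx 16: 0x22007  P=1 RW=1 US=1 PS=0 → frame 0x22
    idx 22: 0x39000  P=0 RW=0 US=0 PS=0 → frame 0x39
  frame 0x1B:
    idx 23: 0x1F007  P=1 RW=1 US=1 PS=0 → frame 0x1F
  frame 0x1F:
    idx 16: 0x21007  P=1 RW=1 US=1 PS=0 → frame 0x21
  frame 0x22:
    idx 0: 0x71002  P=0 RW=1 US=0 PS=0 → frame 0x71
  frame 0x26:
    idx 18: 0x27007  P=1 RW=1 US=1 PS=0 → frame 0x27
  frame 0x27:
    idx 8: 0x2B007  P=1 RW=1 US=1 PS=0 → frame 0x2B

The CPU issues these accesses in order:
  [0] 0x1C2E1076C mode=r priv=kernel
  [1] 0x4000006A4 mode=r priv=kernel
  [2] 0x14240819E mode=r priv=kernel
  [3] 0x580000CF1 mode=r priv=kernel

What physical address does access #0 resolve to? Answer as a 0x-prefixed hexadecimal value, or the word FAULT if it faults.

Trace:
#0 VA=0x1C2E1076C (r,kernel):
  lvl0: tbl 0x17, slot 7 ⇒ 0x1B007 (P1/RW1/US1/PS0)
  lvl1: tbl 0x1B, slot 23 ⇒ 0x1F007 (P1/RW1/US1/PS0)
  lvl2: tbl 0x1F, slot 16 ⇒ 0x21007 (P1/RW1/US1/PS0)
  ✓ 0x2176C  — 3 lookups
#1 VA=0x4000006A4 (r,kernel):
  lvl0: tbl 0x17, slot 16 ⇒ 0x22007 (P1/RW1/US1/PS0)
  lvl1: tbl 0x22, slot 0 ⇒ 0x71002 (P0/RW1/US0/PS0)
  → PAGE_NOT_PRESENT  (2 entries read)
#2 VA=0x14240819E (r,kernel):
  lvl0: tbl 0x17, slot 5 ⇒ 0x26007 (P1/RW1/US1/PS0)
  lvl1: tbl 0x26, slot 18 ⇒ 0x27007 (P1/RW1/US1/PS0)
  lvl2: tbl 0x27, slot 8 ⇒ 0x2B007 (P1/RW1/US1/PS0)
  ✓ 0x2B19E  — 3 lookups
#3 VA=0x580000CF1 (r,kernel):
  lvl0: tbl 0x17, slot 22 ⇒ 0x39000 (P0/RW0/US0/PS0)
  → PAGE_NOT_PRESENT  (1 entries read)

Access #0 PA: 0x2176C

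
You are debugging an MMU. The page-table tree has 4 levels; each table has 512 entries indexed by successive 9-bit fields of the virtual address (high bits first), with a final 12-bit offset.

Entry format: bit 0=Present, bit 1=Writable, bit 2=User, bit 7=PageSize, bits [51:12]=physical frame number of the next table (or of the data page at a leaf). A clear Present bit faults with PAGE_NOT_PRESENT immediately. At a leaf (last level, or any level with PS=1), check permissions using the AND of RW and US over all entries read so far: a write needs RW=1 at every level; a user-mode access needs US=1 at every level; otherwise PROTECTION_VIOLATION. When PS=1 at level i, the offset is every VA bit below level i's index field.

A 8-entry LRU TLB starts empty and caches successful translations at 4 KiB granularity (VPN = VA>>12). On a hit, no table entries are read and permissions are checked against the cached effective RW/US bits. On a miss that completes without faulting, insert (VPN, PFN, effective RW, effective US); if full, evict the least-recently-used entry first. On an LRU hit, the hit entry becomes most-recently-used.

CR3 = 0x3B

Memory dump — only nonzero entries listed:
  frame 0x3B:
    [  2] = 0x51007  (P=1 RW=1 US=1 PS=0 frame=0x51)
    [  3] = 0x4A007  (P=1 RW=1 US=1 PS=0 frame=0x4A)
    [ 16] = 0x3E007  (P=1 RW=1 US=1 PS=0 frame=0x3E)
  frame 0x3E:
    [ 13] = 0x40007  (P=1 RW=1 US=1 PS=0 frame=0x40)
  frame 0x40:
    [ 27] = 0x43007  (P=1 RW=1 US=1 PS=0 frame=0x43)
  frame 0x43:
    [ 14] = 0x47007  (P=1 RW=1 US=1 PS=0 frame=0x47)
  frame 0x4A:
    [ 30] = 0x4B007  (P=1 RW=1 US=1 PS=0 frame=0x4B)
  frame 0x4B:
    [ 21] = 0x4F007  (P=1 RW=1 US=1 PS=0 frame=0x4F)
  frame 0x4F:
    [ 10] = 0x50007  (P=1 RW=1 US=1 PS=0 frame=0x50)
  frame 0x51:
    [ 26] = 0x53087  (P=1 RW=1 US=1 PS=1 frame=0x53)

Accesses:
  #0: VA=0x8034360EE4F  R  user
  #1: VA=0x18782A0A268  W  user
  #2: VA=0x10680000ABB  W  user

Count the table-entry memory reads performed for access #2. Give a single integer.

Per-access translation:
#0 VA=0x8034360EE4F (r,user):
  [0] read 0x3B idx=16: raw=0x3E007 flags P=1 W=1 U=1 S=0
  [1] read 0x3E idx=13: raw=0x40007 flags P=1 W=1 U=1 S=0
  [2] read 0x40 idx=27: raw=0x43007 flags P=1 W=1 U=1 S=0
  [3] read 0x43 idx=14: raw=0x47007 flags P=1 W=1 U=1 S=0
  → PA=0x47E4F  (4 entries read)
#1 VA=0x18782A0A268 (w,user):
  [0] read 0x3B idx=3: raw=0x4A007 flags P=1 W=1 U=1 S=0
  [1] read 0x4A idx=30: raw=0x4B007 flags P=1 W=1 U=1 S=0
  [2] read 0x4B idx=21: raw=0x4F007 flags P=1 W=1 U=1 S=0
  [3] read 0x4F idx=10: raw=0x50007 flags P=1 W=1 U=1 S=0
  → PA=0x50268  (4 entries read)
#2 VA=0x10680000ABB (w,user):
  [0] read 0x3B idx=2: raw=0x51007 flags P=1 W=1 U=1 S=0
  [1] read 0x51 idx=26: raw=0x53087 flags P=1 W=1 U=1 S=1
  → PA=0x53ABB (huge @L1)  (2 entries read)

Entries read for #2: 2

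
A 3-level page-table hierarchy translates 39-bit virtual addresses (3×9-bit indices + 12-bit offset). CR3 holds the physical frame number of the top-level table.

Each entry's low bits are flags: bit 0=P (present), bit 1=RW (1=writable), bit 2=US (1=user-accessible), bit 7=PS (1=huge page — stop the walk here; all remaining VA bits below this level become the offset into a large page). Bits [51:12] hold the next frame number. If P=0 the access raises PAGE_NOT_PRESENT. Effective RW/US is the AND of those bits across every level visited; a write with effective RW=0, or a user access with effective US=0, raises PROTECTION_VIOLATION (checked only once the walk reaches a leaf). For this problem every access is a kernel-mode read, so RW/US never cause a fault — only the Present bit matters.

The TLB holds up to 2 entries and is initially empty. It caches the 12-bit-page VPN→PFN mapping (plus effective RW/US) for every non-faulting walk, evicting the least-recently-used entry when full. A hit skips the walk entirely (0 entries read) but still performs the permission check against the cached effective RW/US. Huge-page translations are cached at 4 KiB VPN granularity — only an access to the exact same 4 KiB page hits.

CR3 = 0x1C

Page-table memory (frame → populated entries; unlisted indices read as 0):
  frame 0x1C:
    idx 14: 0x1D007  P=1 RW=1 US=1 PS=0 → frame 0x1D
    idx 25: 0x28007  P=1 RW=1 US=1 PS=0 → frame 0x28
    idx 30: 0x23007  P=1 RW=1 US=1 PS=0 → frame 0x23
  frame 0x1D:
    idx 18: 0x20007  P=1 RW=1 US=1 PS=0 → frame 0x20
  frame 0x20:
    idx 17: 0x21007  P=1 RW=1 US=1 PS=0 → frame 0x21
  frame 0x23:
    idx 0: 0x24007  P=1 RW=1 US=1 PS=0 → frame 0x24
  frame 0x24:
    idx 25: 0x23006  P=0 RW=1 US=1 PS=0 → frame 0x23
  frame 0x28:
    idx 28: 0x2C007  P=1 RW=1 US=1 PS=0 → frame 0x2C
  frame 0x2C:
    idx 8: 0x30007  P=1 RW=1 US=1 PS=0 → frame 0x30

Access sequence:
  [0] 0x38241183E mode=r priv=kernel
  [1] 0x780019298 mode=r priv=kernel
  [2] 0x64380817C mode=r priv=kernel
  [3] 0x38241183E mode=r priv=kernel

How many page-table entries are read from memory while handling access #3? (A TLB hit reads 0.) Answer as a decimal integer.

Trace:
#0 VA=0x38241183E (r,kernel):
  L0: frame=0x1C idx=14 entry=0x1D007 [P=1 RW=1 US=1 PS=0]
  L1: frame=0x1D idx=18 entry=0x20007 [P=1 RW=1 US=1 PS=0]
  L2: frame=0x20 idx=17 entry=0x21007 [P=1 RW=1 US=1 PS=0]
  ✓ 0x2183E  — 3 lookups
#1 VA=0x780019298 (r,kernel):
  L0: frame=0x1C idx=30 entry=0x23007 [P=1 RW=1 US=1 PS=0]
  L1: frame=0x23 idx=0 entry=0x24007 [P=1 RW=1 US=1 PS=0]
  L2: frame=0x24 idx=25 entry=0x23006 [P=0 RW=1 US=1 PS=0]
  → PAGE_NOT_PRESENT  (3 entries read)
#2 VA=0x64380817C (r,kernel):
  L0: frame=0x1C idx=25 entry=0x28007 [P=1 RW=1 US=1 PS=0]
  L1: frame=0x28 idx=28 entry=0x2C007 [P=1 RW=1 US=1 PS=0]
  L2: frame=0x2C idx=8 entry=0x30007 [P=1 RW=1 US=1 PS=0]
  ✓ 0x3017C  — 3 lookups
#3 VA=0x38241183E (r,kernel):
  TLB hit vpn=0x382411 → PA=0x2183E

Entries read for #3: 0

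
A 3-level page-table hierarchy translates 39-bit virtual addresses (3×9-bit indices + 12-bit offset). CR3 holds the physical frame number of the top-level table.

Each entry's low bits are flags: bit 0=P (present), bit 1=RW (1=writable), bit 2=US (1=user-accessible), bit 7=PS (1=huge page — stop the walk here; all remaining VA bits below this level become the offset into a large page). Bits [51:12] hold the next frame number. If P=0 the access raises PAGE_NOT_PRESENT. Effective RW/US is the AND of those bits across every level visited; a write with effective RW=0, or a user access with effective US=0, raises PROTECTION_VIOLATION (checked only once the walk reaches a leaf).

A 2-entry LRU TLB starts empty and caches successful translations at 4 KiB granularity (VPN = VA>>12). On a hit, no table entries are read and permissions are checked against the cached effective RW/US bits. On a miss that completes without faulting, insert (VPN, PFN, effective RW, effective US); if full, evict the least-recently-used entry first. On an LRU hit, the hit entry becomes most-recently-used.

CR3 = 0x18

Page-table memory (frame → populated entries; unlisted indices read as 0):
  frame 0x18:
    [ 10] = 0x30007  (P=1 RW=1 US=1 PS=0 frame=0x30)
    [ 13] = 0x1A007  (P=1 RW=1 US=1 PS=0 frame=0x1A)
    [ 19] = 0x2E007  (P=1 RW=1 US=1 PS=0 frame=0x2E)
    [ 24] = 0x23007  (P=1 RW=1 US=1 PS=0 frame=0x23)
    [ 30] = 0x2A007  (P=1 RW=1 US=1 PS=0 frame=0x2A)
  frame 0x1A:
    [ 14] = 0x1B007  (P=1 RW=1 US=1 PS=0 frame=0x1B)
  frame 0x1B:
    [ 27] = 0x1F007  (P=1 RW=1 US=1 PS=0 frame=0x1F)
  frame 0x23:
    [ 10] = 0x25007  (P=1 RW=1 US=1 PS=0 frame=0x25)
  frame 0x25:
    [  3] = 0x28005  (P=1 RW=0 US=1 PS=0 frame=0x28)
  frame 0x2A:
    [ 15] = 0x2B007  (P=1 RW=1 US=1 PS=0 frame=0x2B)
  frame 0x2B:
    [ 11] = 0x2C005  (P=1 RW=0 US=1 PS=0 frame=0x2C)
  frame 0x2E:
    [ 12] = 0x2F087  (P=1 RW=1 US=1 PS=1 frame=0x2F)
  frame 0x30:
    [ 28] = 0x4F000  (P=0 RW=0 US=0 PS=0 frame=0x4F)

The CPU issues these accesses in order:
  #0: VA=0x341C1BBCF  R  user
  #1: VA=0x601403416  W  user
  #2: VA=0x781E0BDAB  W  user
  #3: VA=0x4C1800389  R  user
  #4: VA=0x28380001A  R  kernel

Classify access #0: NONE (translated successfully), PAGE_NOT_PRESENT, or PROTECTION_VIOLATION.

Walk each access:
#0 VA=0x341C1BBCF (r,user):
  L0 @0x18[13] → 0x1A007  P=1,RW=1,US=1,PS=0
  L1 @0x1A[14] → 0x1B007  P=1,RW=1,US=1,PS=0
  L2 @0x1B[27] → 0x1F007  P=1,RW=1,US=1,PS=0
  ✓ 0x1FBCF  — 3 lookups
#1 VA=0x601403416 (w,user):
  L0 @0x18[24] → 0x23007  P=1,RW=1,US=1,PS=0
  L1 @0x23[10] → 0x25007  P=1,RW=1,US=1,PS=0
  L2 @0x25[3] → 0x28005  P=1,RW=0,US=1,PS=0
  ⇒ fault: PROTECTION_VIOLATION  — 3 lookups
#2 VA=0x781E0BDAB (w,user):
  L0 @0x18[30] → 0x2A007  P=1,RW=1,US=1,PS=0
  L1 @0x2A[15] → 0x2B007  P=1,RW=1,US=1,PS=0
  L2 @0x2B[11] → 0x2C005  P=1,RW=0,US=1,PS=0
  ⇒ fault: PROTECTION_VIOLATION  — 3 lookups
#3 VA=0x4C1800389 (r,user):
  L0 @0x18[19] → 0x2E007  P=1,RW=1,US=1,PS=0
  L1 @0x2E[12] → 0x2F087  P=1,RW=1,US=1,PS=1
  ✓ 0x2F389 (huge @L1)  — 2 lookups
#4 VA=0x28380001A (r,kernel):
  L0 @0x18[10] → 0x30007  P=1,RW=1,US=1,PS=0
  L1 @0x30[28] → 0x4F000  P=0,RW=0,US=0,PS=0
  ⇒ fault: PAGE_NOT_PRESENT  — 2 lookups

Access #0 fault: NONE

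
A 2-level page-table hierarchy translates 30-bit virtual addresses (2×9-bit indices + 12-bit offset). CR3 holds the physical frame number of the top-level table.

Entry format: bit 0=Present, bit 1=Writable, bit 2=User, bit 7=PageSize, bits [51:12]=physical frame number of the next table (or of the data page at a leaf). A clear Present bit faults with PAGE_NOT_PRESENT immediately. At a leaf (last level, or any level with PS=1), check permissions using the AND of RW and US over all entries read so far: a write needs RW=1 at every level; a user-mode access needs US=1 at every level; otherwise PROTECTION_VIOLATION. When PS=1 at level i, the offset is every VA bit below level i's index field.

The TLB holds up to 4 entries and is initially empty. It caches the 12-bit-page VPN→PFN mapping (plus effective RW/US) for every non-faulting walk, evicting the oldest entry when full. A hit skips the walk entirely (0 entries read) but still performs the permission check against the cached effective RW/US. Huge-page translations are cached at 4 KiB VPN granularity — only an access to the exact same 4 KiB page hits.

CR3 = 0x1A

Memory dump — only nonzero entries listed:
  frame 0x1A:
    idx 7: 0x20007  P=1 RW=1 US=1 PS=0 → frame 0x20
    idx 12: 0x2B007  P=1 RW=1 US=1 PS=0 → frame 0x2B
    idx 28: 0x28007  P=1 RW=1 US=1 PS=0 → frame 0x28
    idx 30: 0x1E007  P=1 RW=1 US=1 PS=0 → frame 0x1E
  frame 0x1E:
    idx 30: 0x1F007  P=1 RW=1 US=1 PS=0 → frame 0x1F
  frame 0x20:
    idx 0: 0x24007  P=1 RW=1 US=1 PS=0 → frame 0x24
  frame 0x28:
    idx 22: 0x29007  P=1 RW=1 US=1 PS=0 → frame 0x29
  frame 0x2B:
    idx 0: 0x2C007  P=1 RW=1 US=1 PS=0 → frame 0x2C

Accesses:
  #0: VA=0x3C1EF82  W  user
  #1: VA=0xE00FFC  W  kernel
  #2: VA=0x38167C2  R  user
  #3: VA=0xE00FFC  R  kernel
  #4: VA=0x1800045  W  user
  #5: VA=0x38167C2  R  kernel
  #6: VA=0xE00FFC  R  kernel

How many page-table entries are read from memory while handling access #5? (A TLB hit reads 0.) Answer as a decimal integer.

Walk each access:
#0 VA=0x3C1EF82 (w,user):
  L0 @0x1A[30] → 0x1E007  P=1,RW=1,US=1,PS=0
  L1 @0x1E[30] → 0x1F007  P=1,RW=1,US=1,PS=0
  → PA=0x1FF82  (2 entries read)
#1 VA=0xE00FFC (w,kernel):
  L0 @0x1A[7] → 0x20007  P=1,RW=1,US=1,PS=0
  L1 @0x20[0] → 0x24007  P=1,RW=1,US=1,PS=0
  → PA=0x24FFC  (2 entries read)
#2 VA=0x38167C2 (r,user):
  L0 @0x1A[28] → 0x28007  P=1,RW=1,US=1,PS=0
  L1 @0x28[22] → 0x29007  P=1,RW=1,US=1,PS=0
  → PA=0x297C2  (2 entries read)
#3 VA=0xE00FFC (r,kernel):
  TLB hit vpn=0xE00 → PA=0x24FFC
#4 VA=0x1800045 (w,user):
  L0 @0x1A[12] → 0x2B007  P=1,RW=1,US=1,PS=0
  L1 @0x2B[0] → 0x2C007  P=1,RW=1,US=1,PS=0
  → PA=0x2C045  (2 entries read)
#5 VA=0x38167C2 (r,kernel):
  TLB hit vpn=0x3816 → PA=0x297C2
#6 VA=0xE00FFC (r,kernel):
  TLB hit vpn=0xE00 → PA=0x24FFC

Entries read for #5: 0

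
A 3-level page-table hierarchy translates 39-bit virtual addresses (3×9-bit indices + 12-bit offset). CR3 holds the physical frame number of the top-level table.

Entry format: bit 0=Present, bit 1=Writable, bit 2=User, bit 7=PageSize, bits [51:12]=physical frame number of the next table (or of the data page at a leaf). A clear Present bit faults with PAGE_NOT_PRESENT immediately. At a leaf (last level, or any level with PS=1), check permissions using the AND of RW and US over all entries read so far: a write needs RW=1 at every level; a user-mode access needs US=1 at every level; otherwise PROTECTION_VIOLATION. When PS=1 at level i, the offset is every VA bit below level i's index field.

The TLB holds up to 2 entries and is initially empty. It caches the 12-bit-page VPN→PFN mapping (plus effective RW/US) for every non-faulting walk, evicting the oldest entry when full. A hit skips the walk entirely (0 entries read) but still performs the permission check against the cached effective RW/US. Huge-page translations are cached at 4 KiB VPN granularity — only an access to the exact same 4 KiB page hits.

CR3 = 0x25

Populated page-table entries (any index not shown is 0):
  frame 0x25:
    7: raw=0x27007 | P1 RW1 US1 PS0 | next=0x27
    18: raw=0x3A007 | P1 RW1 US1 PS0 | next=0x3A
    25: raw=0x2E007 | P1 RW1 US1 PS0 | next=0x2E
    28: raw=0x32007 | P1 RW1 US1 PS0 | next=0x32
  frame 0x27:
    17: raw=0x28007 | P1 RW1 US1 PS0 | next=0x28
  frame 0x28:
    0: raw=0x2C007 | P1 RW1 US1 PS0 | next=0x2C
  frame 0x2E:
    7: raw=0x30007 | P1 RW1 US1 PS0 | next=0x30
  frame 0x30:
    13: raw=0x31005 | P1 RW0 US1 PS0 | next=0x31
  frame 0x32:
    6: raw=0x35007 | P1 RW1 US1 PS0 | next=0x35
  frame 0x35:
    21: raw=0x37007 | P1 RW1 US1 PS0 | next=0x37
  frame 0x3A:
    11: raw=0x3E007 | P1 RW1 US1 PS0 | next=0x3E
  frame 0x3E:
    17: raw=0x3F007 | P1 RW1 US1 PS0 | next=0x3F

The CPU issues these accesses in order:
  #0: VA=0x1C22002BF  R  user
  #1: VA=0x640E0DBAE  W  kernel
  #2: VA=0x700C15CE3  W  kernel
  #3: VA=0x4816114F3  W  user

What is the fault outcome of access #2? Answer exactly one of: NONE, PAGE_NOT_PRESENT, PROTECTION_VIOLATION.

Per-access translation:
#0 VA=0x1C22002BF (r,user):
  L0: frame=0x25 idx=7 entry=0x27007 [P=1 RW=1 US=1 PS=0]
  L1: frame=0x27 idx=17 entry=0x28007 [P=1 RW=1 US=1 PS=0]
  L2: frame=0x28 idx=0 entry=0x2C007 [P=1 RW=1 US=1 PS=0]
  ✓ 0x2C2BF  — 3 lookups
#1 VA=0x640E0DBAE (w,kernel):
  L0: frame=0x25 idx=25 entry=0x2E007 [P=1 RW=1 US=1 PS=0]
  L1: frame=0x2E idx=7 entry=0x30007 [P=1 RW=1 US=1 PS=0]
  L2: frame=0x30 idx=13 entry=0x31005 [P=1 RW=0 US=1 PS=0]
  ⇒ fault: PROTECTION_VIOLATION  — 3 lookups
#2 VA=0x700C15CE3 (w,kernel):
  L0: frame=0x25 idx=28 entry=0x32007 [P=1 RW=1 US=1 PS=0]
  L1: frame=0x32 idx=6 entry=0x35007 [P=1 RW=1 US=1 PS=0]
  L2: frame=0x35 idx=21 entry=0x37007 [P=1 RW=1 US=1 PS=0]
  ✓ 0x37CE3  — 3 lookups
#3 VA=0x4816114F3 (w,user):
  L0: frame=0x25 idx=18 entry=0x3A007 [P=1 RW=1 US=1 PS=0]
  L1: frame=0x3A idx=11 entry=0x3E007 [P=1 RW=1 US=1 PS=0]
  L2: frame=0x3E idx=17 entry=0x3F007 [P=1 RW=1 US=1 PS=0]
  ✓ 0x3F4F3  — 3 lookups

Access #2 fault: NONE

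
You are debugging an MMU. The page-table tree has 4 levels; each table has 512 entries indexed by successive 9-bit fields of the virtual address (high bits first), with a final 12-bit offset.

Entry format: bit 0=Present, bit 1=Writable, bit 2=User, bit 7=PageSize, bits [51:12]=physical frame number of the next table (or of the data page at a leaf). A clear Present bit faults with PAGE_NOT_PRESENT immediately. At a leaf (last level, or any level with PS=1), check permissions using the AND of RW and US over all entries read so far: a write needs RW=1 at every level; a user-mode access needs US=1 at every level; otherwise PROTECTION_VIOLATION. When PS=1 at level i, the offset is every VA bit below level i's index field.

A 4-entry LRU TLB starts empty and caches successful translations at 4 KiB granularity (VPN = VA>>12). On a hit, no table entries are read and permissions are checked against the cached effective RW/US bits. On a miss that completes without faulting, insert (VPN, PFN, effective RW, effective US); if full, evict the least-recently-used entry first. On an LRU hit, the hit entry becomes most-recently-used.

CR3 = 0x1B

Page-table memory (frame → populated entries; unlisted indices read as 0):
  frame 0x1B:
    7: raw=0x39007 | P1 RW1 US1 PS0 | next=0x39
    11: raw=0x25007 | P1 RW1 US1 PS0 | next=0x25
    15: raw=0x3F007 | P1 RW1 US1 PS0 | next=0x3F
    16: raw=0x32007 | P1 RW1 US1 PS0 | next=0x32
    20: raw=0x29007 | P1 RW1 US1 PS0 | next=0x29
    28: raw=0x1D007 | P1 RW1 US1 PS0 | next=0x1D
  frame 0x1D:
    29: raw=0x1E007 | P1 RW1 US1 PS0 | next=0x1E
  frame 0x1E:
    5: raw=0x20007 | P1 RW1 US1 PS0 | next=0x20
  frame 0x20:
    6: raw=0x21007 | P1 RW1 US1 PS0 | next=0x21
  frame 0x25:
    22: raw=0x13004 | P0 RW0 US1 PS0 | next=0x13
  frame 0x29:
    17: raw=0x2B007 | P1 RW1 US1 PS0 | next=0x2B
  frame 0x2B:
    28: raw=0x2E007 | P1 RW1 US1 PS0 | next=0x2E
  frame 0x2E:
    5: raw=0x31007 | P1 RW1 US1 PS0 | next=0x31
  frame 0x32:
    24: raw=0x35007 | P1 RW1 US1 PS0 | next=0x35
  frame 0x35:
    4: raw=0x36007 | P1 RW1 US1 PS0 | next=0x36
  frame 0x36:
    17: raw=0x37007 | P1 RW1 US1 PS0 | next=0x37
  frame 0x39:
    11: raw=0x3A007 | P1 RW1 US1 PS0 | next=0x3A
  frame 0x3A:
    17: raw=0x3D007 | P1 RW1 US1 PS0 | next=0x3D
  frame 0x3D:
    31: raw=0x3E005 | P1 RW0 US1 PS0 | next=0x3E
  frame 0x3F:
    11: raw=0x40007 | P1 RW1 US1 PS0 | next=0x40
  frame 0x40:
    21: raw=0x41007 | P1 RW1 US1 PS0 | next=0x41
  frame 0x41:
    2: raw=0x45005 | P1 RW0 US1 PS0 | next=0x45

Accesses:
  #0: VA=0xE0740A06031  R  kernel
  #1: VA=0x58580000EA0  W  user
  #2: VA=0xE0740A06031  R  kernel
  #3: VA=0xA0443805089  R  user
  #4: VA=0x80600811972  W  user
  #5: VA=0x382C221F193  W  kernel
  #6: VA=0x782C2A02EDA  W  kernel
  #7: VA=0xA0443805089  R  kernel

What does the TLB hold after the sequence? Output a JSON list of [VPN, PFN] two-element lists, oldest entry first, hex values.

Per-access translation:
#0 VA=0xE0740A06031 (r,kernel):
  lvl0: tbl 0x1B, slot 28 ⇒ 0x1D007 (P1/RW1/US1/PS0)
  lvl1: tbl 0x1D, slot 29 ⇒ 0x1E007 (P1/RW1/US1/PS0)
  lvl2: tbl 0x1E, slot 5 ⇒ 0x20007 (P1/RW1/US1/PS0)
  lvl3: tbl 0x20, slot 6 ⇒ 0x21007 (P1/RW1/US1/PS0)
  ✓ 0x21031  — 4 lookups
#1 VA=0x58580000EA0 (w,user):
  lvl0: tbl 0x1B, slot 11 ⇒ 0x25007 (P1/RW1/US1/PS0)
  lvl1: tbl 0x25, slot 22 ⇒ 0x13004 (P0/RW0/US1/PS0)
  ✗ PAGE_NOT_PRESENT  [2 reads]
#2 VA=0xE0740A06031 (r,kernel):
  TLB hit vpn=0xE0740A06 → PA=0x21031
#3 VA=0xA0443805089 (r,user):
  lvl0: tbl 0x1B, slot 20 ⇒ 0x29007 (P1/RW1/US1/PS0)
  lvl1: tbl 0x29, slot 17 ⇒ 0x2B007 (P1/RW1/US1/PS0)
  lvl2: tbl 0x2B, slot 28 ⇒ 0x2E007 (P1/RW1/US1/PS0)
  lvl3: tbl 0x2E, slot 5 ⇒ 0x31007 (P1/RW1/US1/PS0)
  ✓ 0x31089  — 4 lookups
#4 VA=0x80600811972 (w,user):
  lvl0: tbl 0x1B, slot 16 ⇒ 0x32007 (P1/RW1/US1/PS0)
  lvl1: tbl 0x32, slot 24 ⇒ 0x35007 (P1/RW1/US1/PS0)
  lvl2: tbl 0x35, slot 4 ⇒ 0x36007 (P1/RW1/US1/PS0)
  lvl3: tbl 0x36, slot 17 ⇒ 0x37007 (P1/RW1/US1/PS0)
  ✓ 0x37972  — 4 lookups
#5 VA=0x382C221F193 (w,kernel):
  lvl0: tbl 0x1B, slot 7 ⇒ 0x39007 (P1/RW1/US1/PS0)
  lvl1: tbl 0x39, slot 11 ⇒ 0x3A007 (P1/RW1/US1/PS0)
  lvl2: tbl 0x3A, slot 17 ⇒ 0x3D007 (P1/RW1/US1/PS0)
  lvl3: tbl 0x3D, slot 31 ⇒ 0x3E005 (P1/RW0/US1/PS0)
  ✗ PROTECTION_VIOLATION  [4 reads]
#6 VA=0x782C2A02EDA (w,kernel):
  lvl0: tbl 0x1B, slot 15 ⇒ 0x3F007 (P1/RW1/US1/PS0)
  lvl1: tbl 0x3F, slot 11 ⇒ 0x40007 (P1/RW1/US1/PS0)
  lvl2: tbl 0x40, slot 21 ⇒ 0x41007 (P1/RW1/US1/PS0)
  lvl3: tbl 0x41, slot 2 ⇒ 0x45005 (P1/RW0/US1/PS0)
  ✗ PROTECTION_VIOLATION  [4 reads]
#7 VA=0xA0443805089 (r,kernel):
  TLB hit vpn=0xA0443805 → PA=0x31089

TLB: [["0xE0740A06", "0x21"], ["0x80600811", "0x37"], ["0xA0443805", "0x31"]]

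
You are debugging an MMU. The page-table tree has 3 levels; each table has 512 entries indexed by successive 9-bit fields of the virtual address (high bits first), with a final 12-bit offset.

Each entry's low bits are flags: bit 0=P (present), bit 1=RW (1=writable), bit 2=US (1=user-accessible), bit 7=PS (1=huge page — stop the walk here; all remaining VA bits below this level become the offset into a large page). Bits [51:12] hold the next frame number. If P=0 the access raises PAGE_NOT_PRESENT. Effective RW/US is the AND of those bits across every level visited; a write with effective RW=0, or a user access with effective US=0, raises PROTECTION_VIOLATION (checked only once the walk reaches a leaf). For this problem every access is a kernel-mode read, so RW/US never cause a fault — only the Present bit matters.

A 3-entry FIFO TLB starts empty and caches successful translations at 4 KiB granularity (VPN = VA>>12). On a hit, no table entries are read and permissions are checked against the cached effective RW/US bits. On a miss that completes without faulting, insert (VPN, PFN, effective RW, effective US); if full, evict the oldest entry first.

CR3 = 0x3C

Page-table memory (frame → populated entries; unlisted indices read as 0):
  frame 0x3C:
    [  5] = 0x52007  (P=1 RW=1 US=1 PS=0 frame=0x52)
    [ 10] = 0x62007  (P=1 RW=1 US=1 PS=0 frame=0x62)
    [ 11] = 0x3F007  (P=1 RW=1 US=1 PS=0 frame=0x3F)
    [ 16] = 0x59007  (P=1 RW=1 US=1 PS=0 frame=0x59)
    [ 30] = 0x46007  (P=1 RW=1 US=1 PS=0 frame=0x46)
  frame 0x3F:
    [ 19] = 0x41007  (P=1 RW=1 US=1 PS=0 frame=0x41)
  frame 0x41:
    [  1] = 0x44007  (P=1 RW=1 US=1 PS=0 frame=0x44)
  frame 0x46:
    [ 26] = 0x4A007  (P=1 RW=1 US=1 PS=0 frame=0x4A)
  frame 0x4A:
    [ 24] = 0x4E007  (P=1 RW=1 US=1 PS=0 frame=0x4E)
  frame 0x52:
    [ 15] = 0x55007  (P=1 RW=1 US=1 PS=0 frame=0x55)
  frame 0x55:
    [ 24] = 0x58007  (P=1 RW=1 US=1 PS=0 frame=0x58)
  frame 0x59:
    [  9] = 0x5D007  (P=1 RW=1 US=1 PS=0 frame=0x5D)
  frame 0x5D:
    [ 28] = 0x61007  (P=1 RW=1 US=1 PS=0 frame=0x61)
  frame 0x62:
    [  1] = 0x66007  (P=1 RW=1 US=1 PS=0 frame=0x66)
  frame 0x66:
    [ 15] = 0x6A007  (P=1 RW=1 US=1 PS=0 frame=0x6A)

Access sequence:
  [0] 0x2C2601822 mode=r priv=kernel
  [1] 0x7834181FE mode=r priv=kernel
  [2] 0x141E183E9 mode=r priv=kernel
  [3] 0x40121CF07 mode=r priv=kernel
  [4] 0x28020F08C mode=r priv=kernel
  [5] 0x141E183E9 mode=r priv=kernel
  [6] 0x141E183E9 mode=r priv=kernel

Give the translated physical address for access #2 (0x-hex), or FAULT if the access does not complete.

Per-access translation:
#0 VA=0x2C2601822 (r,kernel):
  [0] read 0x3C idx=11: raw=0x3F007 flags P=1 W=1 U=1 S=0
  [1] read 0x3F idx=19: raw=0x41007 flags P=1 W=1 U=1 S=0
  [2] read 0x41 idx=1: raw=0x44007 flags P=1 W=1 U=1 S=0
  → PA=0x44822  (3 entries read)
#1 VA=0x7834181FE (r,kernel):
  [0] read 0x3C idx=30: raw=0x46007 flags P=1 W=1 U=1 S=0
  [1] read 0x46 idx=26: raw=0x4A007 flags P=1 W=1 U=1 S=0
  [2] read 0x4A idx=24: raw=0x4E007 flags P=1 W=1 U=1 S=0
  → PA=0x4E1FE  (3 entries read)
#2 VA=0x141E183E9 (r,kernel):
  [0] read 0x3C idx=5: raw=0x52007 flags P=1 W=1 U=1 S=0
  [1] read 0x52 idx=15: raw=0x55007 flags P=1 W=1 U=1 S=0
  [2] read 0x55 idx=24: raw=0x58007 flags P=1 W=1 U=1 S=0
  → PA=0x583E9  (3 entries read)
#3 VA=0x40121CF07 (r,kernel):
  [0] read 0x3C idx=16: raw=0x59007 flags P=1 W=1 U=1 S=0
  [1] read 0x59 idx=9: raw=0x5D007 flags P=1 W=1 U=1 S=0
  [2] read 0x5D idx=28: raw=0x61007 flags P=1 W=1 U=1 S=0
  → PA=0x61F07  (3 entries read)
#4 VA=0x28020F08C (r,kernel):
  [0] read 0x3C idx=10: raw=0x62007 flags P=1 W=1 U=1 S=0
  [1] read 0x62 idx=1: raw=0x66007 flags P=1 W=1 U=1 S=0
  [2] read 0x66 idx=15: raw=0x6A007 flags P=1 W=1 U=1 S=0
  → PA=0x6A08C  (3 entries read)
#5 VA=0x141E183E9 (r,kernel):
  TLB hit vpn=0x141E18 → PA=0x583E9
#6 VA=0x141E183E9 (r,kernel):
  TLB hit vpn=0x141E18 → PA=0x583E9

Access #2 PA: 0x583E9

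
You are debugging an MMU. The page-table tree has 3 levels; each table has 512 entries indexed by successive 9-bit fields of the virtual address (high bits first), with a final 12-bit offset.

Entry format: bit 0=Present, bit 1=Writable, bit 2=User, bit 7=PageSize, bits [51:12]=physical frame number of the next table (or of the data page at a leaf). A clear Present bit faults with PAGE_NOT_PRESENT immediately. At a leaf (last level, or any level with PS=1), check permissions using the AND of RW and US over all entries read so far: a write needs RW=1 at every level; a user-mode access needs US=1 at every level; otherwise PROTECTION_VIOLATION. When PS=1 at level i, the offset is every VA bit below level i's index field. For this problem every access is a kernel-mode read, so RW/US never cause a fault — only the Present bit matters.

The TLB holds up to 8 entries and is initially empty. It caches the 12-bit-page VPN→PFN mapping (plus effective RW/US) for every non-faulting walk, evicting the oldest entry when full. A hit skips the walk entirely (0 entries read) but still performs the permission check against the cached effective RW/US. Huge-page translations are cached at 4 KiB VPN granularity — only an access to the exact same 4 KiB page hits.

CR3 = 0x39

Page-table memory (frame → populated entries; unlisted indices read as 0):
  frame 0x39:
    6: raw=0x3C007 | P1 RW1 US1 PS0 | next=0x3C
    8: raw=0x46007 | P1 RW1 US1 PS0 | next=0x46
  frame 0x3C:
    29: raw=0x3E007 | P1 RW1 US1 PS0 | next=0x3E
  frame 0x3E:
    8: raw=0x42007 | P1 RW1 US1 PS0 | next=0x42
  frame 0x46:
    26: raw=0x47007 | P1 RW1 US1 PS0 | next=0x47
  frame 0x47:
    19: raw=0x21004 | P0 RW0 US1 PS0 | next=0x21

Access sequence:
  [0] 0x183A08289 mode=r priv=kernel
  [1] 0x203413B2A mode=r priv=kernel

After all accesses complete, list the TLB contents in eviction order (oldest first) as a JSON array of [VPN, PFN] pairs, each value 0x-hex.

Trace:
#0 VA=0x183A08289 (r,kernel):
  [0] read 0x39 idx=6: raw=0x3C007 flags P=1 W=1 U=1 S=0
  [1] read 0x3C idx=29: raw=0x3E007 flags P=1 W=1 U=1 S=0
  [2] read 0x3E idx=8: raw=0x42007 flags P=1 W=1 U=1 S=0
  ✓ 0x42289  — 3 lookups
#1 VA=0x203413B2A (r,kernel):
  [0] read 0x39 idx=8: raw=0x46007 flags P=1 W=1 U=1 S=0
  [1] read 0x46 idx=26: raw=0x47007 flags P=1 W=1 U=1 S=0
  [2] read 0x47 idx=19: raw=0x21004 flags P=0 W=0 U=1 S=0
  ⇒ fault: PAGE_NOT_PRESENT  — 3 lookups

TLB: [["0x183A08", "0x42"]]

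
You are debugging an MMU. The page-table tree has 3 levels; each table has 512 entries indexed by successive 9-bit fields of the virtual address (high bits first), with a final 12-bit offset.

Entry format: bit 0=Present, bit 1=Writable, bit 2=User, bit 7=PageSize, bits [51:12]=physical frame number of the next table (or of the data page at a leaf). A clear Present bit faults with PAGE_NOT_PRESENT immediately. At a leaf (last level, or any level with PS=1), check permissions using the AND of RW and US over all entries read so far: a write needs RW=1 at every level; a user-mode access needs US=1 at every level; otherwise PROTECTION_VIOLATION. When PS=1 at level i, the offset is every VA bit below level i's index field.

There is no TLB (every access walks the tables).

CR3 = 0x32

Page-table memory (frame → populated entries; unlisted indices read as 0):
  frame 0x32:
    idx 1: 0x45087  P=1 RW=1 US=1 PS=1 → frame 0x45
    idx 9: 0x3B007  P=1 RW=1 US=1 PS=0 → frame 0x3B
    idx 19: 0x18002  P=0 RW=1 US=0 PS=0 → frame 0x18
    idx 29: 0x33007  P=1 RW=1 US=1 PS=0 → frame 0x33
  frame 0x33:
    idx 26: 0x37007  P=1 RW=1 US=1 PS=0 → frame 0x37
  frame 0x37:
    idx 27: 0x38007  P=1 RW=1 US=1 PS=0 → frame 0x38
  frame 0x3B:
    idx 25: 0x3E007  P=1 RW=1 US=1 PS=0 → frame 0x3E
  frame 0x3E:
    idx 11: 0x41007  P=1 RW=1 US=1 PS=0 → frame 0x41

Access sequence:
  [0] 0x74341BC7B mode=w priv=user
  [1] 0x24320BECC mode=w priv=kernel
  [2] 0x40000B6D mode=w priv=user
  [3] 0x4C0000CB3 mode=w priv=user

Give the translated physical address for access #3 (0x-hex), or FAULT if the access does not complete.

Trace:
#0 VA=0x74341BC7B (w,user):
  [0] read 0x32 idx=29: raw=0x33007 flags P=1 W=1 U=1 S=0
  [1] read 0x33 idx=26: raw=0x37007 flags P=1 W=1 U=1 S=0
  [2] read 0x37 idx=27: raw=0x38007 flags P=1 W=1 U=1 S=0
  ⇒ phys 0x38C7B  [3 reads]
#1 VA=0x24320BECC (w,kernel):
  [0] read 0x32 idx=9: raw=0x3B007 flags P=1 W=1 U=1 S=0
  [1] read 0x3B idx=25: raw=0x3E007 flags P=1 W=1 U=1 S=0
  [2] read 0x3E idx=11: raw=0x41007 flags P=1 W=1 U=1 S=0
  ⇒ phys 0x41ECC  [3 reads]
#2 VA=0x40000B6D (w,user):
  [0] read 0x32 idx=1: raw=0x45087 flags P=1 W=1 U=1 S=1
  ⇒ phys 0x45B6D (huge @L0)  [1 reads]
#3 VA=0x4C0000CB3 (w,user):
  [0] read 0x32 idx=19: raw=0x18002 flags P=0 W=1 U=0 S=0
  ⇒ fault: PAGE_NOT_PRESENT  — 1 lookups

Access #3 PA: FAULT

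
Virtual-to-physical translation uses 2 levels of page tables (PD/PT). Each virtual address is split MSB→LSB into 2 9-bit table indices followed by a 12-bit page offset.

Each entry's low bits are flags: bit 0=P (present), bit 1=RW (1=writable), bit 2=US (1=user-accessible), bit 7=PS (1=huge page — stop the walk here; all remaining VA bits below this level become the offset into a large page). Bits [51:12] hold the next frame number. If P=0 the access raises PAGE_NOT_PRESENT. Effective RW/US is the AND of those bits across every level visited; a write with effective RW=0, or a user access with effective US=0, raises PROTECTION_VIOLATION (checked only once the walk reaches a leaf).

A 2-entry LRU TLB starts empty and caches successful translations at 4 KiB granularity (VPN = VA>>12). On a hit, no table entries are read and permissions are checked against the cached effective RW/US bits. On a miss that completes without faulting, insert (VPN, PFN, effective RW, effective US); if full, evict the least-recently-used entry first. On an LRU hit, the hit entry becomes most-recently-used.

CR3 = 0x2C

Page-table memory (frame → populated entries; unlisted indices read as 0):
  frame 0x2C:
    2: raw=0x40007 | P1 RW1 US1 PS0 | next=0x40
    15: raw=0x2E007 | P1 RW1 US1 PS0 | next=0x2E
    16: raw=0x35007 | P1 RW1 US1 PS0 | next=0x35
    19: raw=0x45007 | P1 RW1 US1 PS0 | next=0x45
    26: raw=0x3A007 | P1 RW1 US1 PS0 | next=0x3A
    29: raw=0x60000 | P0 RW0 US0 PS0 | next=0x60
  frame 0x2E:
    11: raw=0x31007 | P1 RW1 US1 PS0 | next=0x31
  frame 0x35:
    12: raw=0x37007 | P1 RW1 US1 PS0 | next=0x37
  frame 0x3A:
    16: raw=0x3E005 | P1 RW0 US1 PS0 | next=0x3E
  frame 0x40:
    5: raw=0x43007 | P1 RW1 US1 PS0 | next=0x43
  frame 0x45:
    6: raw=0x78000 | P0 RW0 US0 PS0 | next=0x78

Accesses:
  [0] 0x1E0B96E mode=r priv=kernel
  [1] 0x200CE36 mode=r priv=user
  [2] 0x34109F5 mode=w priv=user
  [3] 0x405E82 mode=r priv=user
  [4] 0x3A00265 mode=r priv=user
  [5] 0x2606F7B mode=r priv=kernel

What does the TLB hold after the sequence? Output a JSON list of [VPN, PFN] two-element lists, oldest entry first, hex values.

Walk each access:
#0 VA=0x1E0B96E (r,kernel):
  lvl0: tbl 0x2C, slot 15 ⇒ 0x2E007 (P1/RW1/US1/PS0)
  lvl1: tbl 0x2E, slot 11 ⇒ 0x31007 (P1/RW1/US1/PS0)
  ⇒ phys 0x3196E  [2 reads]
#1 VA=0x200CE36 (r,user):
  lvl0: tbl 0x2C, slot 16 ⇒ 0x35007 (P1/RW1/US1/PS0)
  lvl1: tbl 0x35, slot 12 ⇒ 0x37007 (P1/RW1/US1/PS0)
  ⇒ phys 0x37E36  [2 reads]
#2 VA=0x34109F5 (w,user):
  lvl0: tbl 0x2C, slot 26 ⇒ 0x3A007 (P1/RW1/US1/PS0)
  lvl1: tbl 0x3A, slot 16 ⇒ 0x3E005 (P1/RW0/US1/PS0)
  ⇒ fault: PROTECTION_VIOLATION  — 2 lookups
#3 VA=0x405E82 (r,user):
  lvl0: tbl 0x2C, slot 2 ⇒ 0x40007 (P1/RW1/US1/PS0)
  lvl1: tbl 0x40, slot 5 ⇒ 0x43007 (P1/RW1/US1/PS0)
  ⇒ phys 0x43E82  [2 reads]
#4 VA=0x3A00265 (r,user):
  lvl0: tbl 0x2C, slot 29 ⇒ 0x60000 (P0/RW0/US0/PS0)
  ⇒ fault: PAGE_NOT_PRESENT  — 1 lookups
#5 VA=0x2606F7B (r,kernel):
  lvl0: tbl 0x2C, slot 19 ⇒ 0x45007 (P1/RW1/US1/PS0)
  lvl1: tbl 0x45, slot 6 ⇒ 0x78000 (P0/RW0/US0/PS0)
  ⇒ fault: PAGE_NOT_PRESENT  — 2 lookups

TLB: [["0x200C", "0x37"], ["0x405", "0x43"]]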